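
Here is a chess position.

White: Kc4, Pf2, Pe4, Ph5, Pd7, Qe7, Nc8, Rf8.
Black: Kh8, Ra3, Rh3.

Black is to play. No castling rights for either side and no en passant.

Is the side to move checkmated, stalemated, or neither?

checkmate

Black to move; black king on h8.
In check: yes, from the white rook on f8.
King squares — g7: attacked by Qe7; h7: attacked by Qe7; g8: attacked by Rf8.
Legal moves for Black: none.
In check with no legal moves → checkmate.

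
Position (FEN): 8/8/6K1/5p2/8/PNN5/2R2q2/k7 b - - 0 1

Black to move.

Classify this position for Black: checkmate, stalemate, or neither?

checkmate

Black to move; black king on a1.
In check: yes, from the white knight on b3.
King squares — b1: attacked by Nc3; a2: attacked by Rc2; b2: attacked by Rc2.
Legal moves for Black: none.
In check with no legal moves → checkmate.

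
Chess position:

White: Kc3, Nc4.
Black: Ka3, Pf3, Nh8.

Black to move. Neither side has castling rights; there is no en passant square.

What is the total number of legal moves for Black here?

Black to move; king on a3.
In check: yes, from the white knight on c4.
Legal moves: Ka4, Ka2.
Count: 2.

2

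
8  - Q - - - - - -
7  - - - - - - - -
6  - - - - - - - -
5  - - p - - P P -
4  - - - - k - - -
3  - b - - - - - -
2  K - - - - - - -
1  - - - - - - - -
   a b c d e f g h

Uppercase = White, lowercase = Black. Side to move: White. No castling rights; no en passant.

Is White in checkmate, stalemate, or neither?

neither

White to move; white king on a2.
In check: yes, from the black bishop on b3.
King squares — a1: available; b1: available; b2: available; a3: available; b3: available.
Legal moves for White: Kxb3, Ka3, Kb2, Kb1, Ka1, Qxb3.
White is in check but has 6 legal moves → neither.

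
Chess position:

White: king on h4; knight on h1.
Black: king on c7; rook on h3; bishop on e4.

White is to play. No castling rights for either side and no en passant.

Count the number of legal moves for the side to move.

3

White to move; king on h4.
In check: yes, from the black rook on h3.
Legal moves: Kg5, Kg4, Kxh3.
Count: 3.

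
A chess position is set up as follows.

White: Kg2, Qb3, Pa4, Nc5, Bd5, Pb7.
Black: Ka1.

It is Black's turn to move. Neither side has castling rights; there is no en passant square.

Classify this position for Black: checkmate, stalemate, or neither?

stalemate

Black to move; black king on a1.
In check: no.
King squares — b1: attacked by Qb3; a2: attacked by Qb3; b2: attacked by Qb3.
Legal moves for Black: none.
Not in check and no legal moves → stalemate.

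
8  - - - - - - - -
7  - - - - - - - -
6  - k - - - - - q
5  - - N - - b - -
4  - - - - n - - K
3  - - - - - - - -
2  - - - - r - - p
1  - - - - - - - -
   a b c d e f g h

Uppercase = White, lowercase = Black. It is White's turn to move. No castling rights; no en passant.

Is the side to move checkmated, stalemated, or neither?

White to move; white king on h4.
In check: yes, from the black queen on h6.
King squares — g3: attacked by Ne4; h3: attacked by Bf5; g4: attacked by Bf5; g5: attacked by Ne4; h5: attacked by Qh6.
Legal moves for White: none.
In check with no legal moves → checkmate.

checkmate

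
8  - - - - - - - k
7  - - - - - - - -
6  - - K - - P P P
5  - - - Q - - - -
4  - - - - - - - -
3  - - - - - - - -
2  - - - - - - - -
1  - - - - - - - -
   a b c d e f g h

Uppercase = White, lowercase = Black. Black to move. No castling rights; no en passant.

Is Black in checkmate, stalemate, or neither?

stalemate

Black to move; black king on h8.
In check: no.
King squares — g7: attacked by Pf6; h7: attacked by Pg6; g8: attacked by Qd5.
Legal moves for Black: none.
Not in check and no legal moves → stalemate.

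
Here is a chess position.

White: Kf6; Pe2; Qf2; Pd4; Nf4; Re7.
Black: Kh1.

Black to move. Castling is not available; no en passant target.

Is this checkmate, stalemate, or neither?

stalemate

Black to move; black king on h1.
In check: no.
King squares — g1: attacked by Qf2; g2: attacked by Qf2; h2: attacked by Qf2.
Legal moves for Black: none.
Not in check and no legal moves → stalemate.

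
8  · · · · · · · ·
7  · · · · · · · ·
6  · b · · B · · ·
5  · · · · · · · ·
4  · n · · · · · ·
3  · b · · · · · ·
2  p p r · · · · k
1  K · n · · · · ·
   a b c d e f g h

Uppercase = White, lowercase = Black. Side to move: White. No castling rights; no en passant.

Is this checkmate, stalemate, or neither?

checkmate

White to move; white king on a1.
In check: yes, from the black pawn on b2.
King squares — b1: attacked by Pa2; a2: attacked by Nc1; b2: attacked by Rc2.
Legal moves for White: none.
In check with no legal moves → checkmate.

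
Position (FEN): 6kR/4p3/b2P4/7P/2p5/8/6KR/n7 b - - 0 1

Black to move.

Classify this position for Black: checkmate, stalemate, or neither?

Black to move; black king on g8.
In check: yes, from the white rook on h8.
King squares — f7: available; g7: available; h7: attacked by Rh8; f8: attacked by Rh8; h8: available.
Legal moves for Black: Kxh8, Kg7, Kf7.
Black is in check but has 3 legal moves → neither.

neither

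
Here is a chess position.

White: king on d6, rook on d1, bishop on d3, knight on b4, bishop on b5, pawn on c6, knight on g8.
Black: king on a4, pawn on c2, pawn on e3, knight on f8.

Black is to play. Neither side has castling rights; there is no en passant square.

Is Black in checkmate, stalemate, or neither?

Black to move; black king on a4.
In check: yes, from the white bishop on b5.
King squares — a3: available; b3: available; b4: available; a5: available; b5: attacked by Bd3.
Legal moves for Black: Ka5, Kxb4, Kb3, Ka3.
Black is in check but has 4 legal moves → neither.

neither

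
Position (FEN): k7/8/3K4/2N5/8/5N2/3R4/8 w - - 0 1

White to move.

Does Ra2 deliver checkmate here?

no

After Ra2: black king on a8; in check: yes, from the white rook on a2.
Black has 1 legal reply: Kb8.
In check but a legal move exists → not checkmate.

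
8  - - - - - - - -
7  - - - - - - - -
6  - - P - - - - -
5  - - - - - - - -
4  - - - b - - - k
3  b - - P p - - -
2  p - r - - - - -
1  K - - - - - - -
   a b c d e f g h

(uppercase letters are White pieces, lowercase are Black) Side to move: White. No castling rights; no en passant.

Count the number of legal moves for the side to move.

0

White to move; king on a1.
In check: yes, from the black bishop on d4.
Legal moves: none.
Count: 0.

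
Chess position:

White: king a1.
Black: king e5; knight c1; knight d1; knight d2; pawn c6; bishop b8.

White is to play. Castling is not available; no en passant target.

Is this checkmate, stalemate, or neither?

White to move; white king on a1.
In check: no.
King squares — b1: attacked by Nd2; a2: attacked by Nc1; b2: attacked by Nd1.
Legal moves for White: none.
Not in check and no legal moves → stalemate.

stalemate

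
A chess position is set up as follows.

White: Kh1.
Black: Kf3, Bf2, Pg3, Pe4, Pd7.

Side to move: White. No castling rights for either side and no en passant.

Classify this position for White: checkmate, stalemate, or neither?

stalemate

White to move; white king on h1.
In check: no.
King squares — g1: attacked by Bf2; g2: attacked by Kf3; h2: attacked by Pg3.
Legal moves for White: none.
Not in check and no legal moves → stalemate.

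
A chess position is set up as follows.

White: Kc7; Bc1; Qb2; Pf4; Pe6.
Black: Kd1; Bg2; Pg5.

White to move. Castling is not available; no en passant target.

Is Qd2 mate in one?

After Qd2: black king on d1; in check: yes, from the white queen on d2.
King squares — c1: attacked by Qd2; e1: attacked by Qd2; c2: attacked by Qd2; d2: attacked by Bc1; e2: attacked by Qd2.
Black has no legal moves → checkmate.

yes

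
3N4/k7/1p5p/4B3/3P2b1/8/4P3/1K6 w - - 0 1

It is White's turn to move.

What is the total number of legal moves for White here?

21

White to move; king on b1.
In check: no.
Legal moves: Nf7, Nb7, Ne6, Nc6+, Bh8, Bb8+, Bg7, Bc7, Bf6, Bd6, Bf4, Bg3, Bh2, Kc2, Kb2, Ka2, Kc1, Ka1, d5, e3, e4.
Count: 21.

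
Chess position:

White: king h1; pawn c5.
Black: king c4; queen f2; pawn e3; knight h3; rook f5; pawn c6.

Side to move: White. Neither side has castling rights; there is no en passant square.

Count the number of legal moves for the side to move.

White to move; king on h1.
In check: no.
Legal moves: none.
Count: 0.

0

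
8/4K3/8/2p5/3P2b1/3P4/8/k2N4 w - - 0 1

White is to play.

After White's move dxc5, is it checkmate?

no

After dxc5: black king on a1; in check: no.
Black is not in check, so this cannot be checkmate.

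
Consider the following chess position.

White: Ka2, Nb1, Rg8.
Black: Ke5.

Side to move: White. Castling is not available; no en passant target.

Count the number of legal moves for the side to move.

21

White to move; king on a2.
In check: no.
Legal moves: Rh8, Rf8, Re8+, Rd8, Rc8, Rb8, Ra8, Rg7, Rg6, Rg5+, Rg4, Rg3, Rg2, Rg1, Kb3, Ka3, Kb2, Ka1, Nc3, Na3, Nd2.
Count: 21.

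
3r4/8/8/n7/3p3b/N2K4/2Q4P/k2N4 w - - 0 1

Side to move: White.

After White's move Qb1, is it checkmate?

After Qb1: black king on a1; in check: yes, from the white queen on b1.
King squares — b1: attacked by Na3; a2: attacked by Qb1; b2: attacked by Qb1.
Black has no legal moves → checkmate.

yes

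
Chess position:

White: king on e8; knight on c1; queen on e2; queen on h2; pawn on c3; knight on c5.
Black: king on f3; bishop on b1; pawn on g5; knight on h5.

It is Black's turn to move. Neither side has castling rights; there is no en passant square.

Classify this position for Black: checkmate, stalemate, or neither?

Black to move; black king on f3.
In check: yes, from the white queen on e2.
King squares — e2: attacked by Nc1; f2: attacked by Qe2; g2: attacked by Qe2; e3: attacked by Qe2; g3: attacked by Qh2; e4: attacked by Qe2; f4: attacked by Qh2; g4: attacked by Qe2.
Legal moves for Black: none.
In check with no legal moves → checkmate.

checkmate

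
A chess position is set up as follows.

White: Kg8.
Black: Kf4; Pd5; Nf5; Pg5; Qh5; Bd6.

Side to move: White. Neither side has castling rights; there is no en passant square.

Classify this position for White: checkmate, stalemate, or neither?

White to move; white king on g8.
In check: no.
King squares — f7: attacked by Qh5; g7: attacked by Nf5; h7: attacked by Qh5; f8: attacked by Bd6; h8: attacked by Qh5.
Legal moves for White: none.
Not in check and no legal moves → stalemate.

stalemate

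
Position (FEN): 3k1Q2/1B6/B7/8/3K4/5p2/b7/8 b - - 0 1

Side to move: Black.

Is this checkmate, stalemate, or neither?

neither

Black to move; black king on d8.
In check: yes, from the white queen on f8.
Legal moves for Black: Kd7, Kc7.
Black is in check but has 2 legal moves → neither.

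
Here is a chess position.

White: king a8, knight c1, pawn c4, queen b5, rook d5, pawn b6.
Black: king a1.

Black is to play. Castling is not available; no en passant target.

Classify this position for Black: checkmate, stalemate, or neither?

stalemate

Black to move; black king on a1.
In check: no.
King squares — b1: attacked by Qb5; a2: attacked by Nc1; b2: attacked by Qb5.
Legal moves for Black: none.
Not in check and no legal moves → stalemate.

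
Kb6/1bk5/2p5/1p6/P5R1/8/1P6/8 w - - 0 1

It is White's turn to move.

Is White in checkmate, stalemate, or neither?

White to move; white king on a8.
In check: yes, from the black bishop on b7.
King squares — a7: attacked by Bb8; b7: attacked by Kc7; b8: attacked by Kc7.
Legal moves for White: none.
In check with no legal moves → checkmate.

checkmate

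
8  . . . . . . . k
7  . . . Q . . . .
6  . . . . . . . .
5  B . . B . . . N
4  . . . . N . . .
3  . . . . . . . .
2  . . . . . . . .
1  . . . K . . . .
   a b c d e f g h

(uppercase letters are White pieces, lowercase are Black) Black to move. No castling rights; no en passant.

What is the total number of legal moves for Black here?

Black to move; king on h8.
In check: no.
Legal moves: none.
Count: 0.

0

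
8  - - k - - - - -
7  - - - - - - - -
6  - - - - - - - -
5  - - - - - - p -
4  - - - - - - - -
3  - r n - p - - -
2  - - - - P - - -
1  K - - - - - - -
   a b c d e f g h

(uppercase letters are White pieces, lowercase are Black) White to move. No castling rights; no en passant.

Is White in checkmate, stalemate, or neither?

stalemate

White to move; white king on a1.
In check: no.
King squares — b1: attacked by Rb3; a2: attacked by Nc3; b2: attacked by Rb3.
Legal moves for White: none.
Not in check and no legal moves → stalemate.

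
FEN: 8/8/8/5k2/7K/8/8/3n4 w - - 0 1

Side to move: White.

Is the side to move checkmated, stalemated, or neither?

neither

White to move; white king on h4.
In check: no.
Legal moves for White: Kh5, Kh3, Kg3.
White has 3 legal moves and is not in check → neither.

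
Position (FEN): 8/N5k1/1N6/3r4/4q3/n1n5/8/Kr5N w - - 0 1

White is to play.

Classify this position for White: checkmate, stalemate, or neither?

White to move; white king on a1.
In check: yes, from the black rook on b1.
King squares — b1: attacked by Na3; a2: attacked by Nc3; b2: attacked by Rb1.
Legal moves for White: none.
In check with no legal moves → checkmate.

checkmate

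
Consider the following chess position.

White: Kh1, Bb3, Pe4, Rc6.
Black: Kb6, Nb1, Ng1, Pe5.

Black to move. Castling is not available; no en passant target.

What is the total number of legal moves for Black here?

Black to move; king on b6.
In check: yes, from the white rook on c6.
Legal moves: Kb7, Ka7, Kxc6, Kb5, Ka5.
Count: 5.

5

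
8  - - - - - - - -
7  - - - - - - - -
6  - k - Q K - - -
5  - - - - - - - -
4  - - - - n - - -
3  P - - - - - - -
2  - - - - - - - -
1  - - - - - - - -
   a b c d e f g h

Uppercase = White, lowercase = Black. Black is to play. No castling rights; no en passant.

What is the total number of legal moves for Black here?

Black to move; king on b6.
In check: yes, from the white queen on d6.
Legal moves: Kb7, Ka7, Kb5, Ka5, Nxd6.
Count: 5.

5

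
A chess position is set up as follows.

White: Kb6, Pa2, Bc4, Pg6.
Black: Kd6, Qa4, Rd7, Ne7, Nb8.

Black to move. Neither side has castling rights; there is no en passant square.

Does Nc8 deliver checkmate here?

After Nc8: white king on b6; in check: yes, from the black knight on c8.
King squares — a5: attacked by Qa4; b5: attacked by Qa4; c5: attacked by Kd6; a6: attacked by Qa4; c6: attacked by Qa4; a7: attacked by Qa4; b7: attacked by Rd7; c7: attacked by Kd6.
White has no legal moves → checkmate.

yes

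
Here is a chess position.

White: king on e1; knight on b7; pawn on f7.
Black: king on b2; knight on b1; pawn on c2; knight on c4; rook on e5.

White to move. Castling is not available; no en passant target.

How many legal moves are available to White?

White to move; king on e1.
In check: yes, from the black rook on e5.
Legal moves: Kf2, Kf1.
Count: 2.

2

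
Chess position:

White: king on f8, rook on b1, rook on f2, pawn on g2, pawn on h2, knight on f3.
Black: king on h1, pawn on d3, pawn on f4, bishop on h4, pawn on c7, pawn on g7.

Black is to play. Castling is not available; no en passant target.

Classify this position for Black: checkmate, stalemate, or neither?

checkmate

Black to move; black king on h1.
In check: yes, from the white rook on b1.
King squares — g1: attacked by Rb1; g2: attacked by Rf2; h2: attacked by Nf3.
Legal moves for Black: none.
In check with no legal moves → checkmate.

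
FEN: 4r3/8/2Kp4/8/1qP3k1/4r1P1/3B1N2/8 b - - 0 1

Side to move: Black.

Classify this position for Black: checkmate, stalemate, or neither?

Black to move; black king on g4.
In check: yes, from the white knight on f2.
King squares — f3: available; g3: available; h3: attacked by Nf2; f4: attacked by Pg3; h4: attacked by Pg3; f5: available; g5: available; h5: available.
Legal moves for Black: Kh5, Kg5, Kf5, Kxg3, Kf3.
Black is in check but has 5 legal moves → neither.

neither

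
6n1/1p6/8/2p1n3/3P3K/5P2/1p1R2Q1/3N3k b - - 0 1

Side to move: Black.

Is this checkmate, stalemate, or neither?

Black to move; black king on h1.
In check: yes, from the white queen on g2.
King squares — g1: attacked by Qg2; g2: attacked by Rd2; h2: attacked by Qg2.
Legal moves for Black: none.
In check with no legal moves → checkmate.

checkmate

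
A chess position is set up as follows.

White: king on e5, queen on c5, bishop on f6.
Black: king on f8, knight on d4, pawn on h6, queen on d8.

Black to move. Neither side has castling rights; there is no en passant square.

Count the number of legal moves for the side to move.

5

Black to move; king on f8.
In check: yes, from the white queen on c5.
Legal moves: Kg8, Ke8, Kf7, Qe7+, Qd6+.
Count: 5.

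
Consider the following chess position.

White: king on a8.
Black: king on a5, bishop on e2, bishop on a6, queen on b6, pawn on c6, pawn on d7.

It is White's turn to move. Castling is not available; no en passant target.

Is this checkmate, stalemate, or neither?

White to move; white king on a8.
In check: no.
King squares — a7: attacked by Qb6; b7: attacked by Ba6; b8: attacked by Qb6.
Legal moves for White: none.
Not in check and no legal moves → stalemate.

stalemate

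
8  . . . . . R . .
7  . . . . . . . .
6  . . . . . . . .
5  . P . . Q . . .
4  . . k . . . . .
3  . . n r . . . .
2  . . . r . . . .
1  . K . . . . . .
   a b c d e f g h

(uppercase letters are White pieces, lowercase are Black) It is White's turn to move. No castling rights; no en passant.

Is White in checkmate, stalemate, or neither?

White to move; white king on b1.
In check: yes, from the black knight on c3.
King squares — a1: available; c1: available; a2: attacked by Rd2; b2: attacked by Rd2; c2: attacked by Rd2.
Legal moves for White: Kc1, Ka1, Qxc3+.
White is in check but has 3 legal moves → neither.

neither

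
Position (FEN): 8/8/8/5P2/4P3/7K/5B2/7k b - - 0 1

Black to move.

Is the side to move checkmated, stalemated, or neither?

Black to move; black king on h1.
In check: no.
King squares — g1: attacked by Bf2; g2: attacked by Kh3; h2: attacked by Kh3.
Legal moves for Black: none.
Not in check and no legal moves → stalemate.

stalemate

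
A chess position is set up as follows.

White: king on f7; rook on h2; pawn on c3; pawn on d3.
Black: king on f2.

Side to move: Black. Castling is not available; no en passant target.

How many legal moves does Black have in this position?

Black to move; king on f2.
In check: yes, from the white rook on h2.
Legal moves: Kg3, Kf3, Ke3, Kg1, Kf1, Ke1.
Count: 6.

6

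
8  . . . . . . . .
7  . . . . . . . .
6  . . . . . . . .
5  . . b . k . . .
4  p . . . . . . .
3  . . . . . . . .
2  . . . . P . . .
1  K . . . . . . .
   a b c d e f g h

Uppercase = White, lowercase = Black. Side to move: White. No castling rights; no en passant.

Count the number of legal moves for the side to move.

5

White to move; king on a1.
In check: no.
Legal moves: Kb2, Ka2, Kb1, e3, e4.
Count: 5.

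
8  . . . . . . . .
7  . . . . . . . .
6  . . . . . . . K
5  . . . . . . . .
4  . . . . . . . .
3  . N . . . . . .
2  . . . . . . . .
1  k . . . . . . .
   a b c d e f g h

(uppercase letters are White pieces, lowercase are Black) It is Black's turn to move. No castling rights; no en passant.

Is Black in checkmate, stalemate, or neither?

Black to move; black king on a1.
In check: yes, from the white knight on b3.
Legal moves for Black: Kb2, Ka2, Kb1.
Black is in check but has 3 legal moves → neither.

neither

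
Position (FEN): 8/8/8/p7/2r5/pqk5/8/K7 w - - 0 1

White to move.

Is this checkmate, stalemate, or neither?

stalemate

White to move; white king on a1.
In check: no.
King squares — b1: attacked by Qb3; a2: attacked by Qb3; b2: attacked by Pa3.
Legal moves for White: none.
Not in check and no legal moves → stalemate.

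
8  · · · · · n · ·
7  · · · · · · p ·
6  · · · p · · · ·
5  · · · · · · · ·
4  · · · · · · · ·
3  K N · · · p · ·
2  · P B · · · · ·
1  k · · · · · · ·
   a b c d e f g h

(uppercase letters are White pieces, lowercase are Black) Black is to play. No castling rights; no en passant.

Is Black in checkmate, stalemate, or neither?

Black to move; black king on a1.
In check: yes, from the white knight on b3.
King squares — b1: attacked by Bc2; a2: attacked by Ka3; b2: attacked by Ka3.
Legal moves for Black: none.
In check with no legal moves → checkmate.

checkmate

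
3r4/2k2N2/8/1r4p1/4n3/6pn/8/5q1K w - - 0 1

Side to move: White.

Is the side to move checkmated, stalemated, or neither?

checkmate

White to move; white king on h1.
In check: yes, from the black queen on f1.
King squares — g1: attacked by Qf1; g2: attacked by Qf1; h2: attacked by Pg3.
Legal moves for White: none.
In check with no legal moves → checkmate.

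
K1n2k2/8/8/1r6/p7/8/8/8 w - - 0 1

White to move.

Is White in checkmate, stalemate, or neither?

stalemate

White to move; white king on a8.
In check: no.
King squares — a7: attacked by Nc8; b7: attacked by Rb5; b8: attacked by Rb5.
Legal moves for White: none.
Not in check and no legal moves → stalemate.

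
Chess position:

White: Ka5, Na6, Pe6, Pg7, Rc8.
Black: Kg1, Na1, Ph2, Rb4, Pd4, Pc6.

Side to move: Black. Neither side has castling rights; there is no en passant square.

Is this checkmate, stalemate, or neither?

neither

Black to move; black king on g1.
In check: no.
Legal moves for Black include: Rb8, Rb7, Rb6, Rb5+, Rc4, Ra4+, Rb3, Rb2, Rb1, Kg2, Kf2, Kh1, Kf1, Nb3+, Nc2, c5, d3, h1=Q, ... (list truncated; more exist).
Black has legal moves and is not in check → neither.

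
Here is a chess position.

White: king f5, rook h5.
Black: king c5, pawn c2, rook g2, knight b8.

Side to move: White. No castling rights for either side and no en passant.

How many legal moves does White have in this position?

White to move; king on f5.
In check: no.
Legal moves: Rh8, Rh7, Rh6, Rg5, Rh4, Rh3, Rh2, Rh1, Kf6+, Ke6+, Ke5, Kf4+, Ke4+.
Count: 13.

13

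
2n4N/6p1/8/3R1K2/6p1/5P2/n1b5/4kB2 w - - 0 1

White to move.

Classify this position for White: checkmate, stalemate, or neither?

neither

White to move; white king on f5.
In check: yes, from the black bishop on c2.
Legal moves for White: Ke6, Kg5, Ke5, Kxg4, Kf4, Rd3, Bd3.
White is in check but has 7 legal moves → neither.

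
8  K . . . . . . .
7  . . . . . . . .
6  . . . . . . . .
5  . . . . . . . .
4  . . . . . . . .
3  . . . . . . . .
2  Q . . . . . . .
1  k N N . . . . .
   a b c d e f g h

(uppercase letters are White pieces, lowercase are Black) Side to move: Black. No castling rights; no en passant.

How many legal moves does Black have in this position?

0

Black to move; king on a1.
In check: yes, from the white queen on a2.
Legal moves: none.
Count: 0.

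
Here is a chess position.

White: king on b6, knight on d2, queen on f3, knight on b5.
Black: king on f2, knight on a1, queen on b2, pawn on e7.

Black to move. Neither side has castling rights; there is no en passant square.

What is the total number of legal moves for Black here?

Black to move; king on f2.
In check: yes, from the white queen on f3.
Legal moves: Kg1, Ke1.
Count: 2.

2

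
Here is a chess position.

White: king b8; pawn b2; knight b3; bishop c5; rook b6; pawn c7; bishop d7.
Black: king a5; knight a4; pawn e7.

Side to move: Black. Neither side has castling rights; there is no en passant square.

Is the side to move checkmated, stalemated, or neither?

Black to move; black king on a5.
In check: yes, from the white knight on b3.
King squares — a4: own knight; b4: attacked by Bc5; b5: attacked by Rb6; a6: attacked by Rb6; b6: attacked by Bc5.
Legal moves for Black: none.
In check with no legal moves → checkmate.

checkmate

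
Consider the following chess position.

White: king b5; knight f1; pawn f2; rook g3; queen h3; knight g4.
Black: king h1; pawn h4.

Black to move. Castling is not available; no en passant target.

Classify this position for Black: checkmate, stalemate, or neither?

Black to move; black king on h1.
In check: yes, from the white queen on h3.
King squares — g1: attacked by Rg3; g2: attacked by Rg3; h2: attacked by Nf1.
Legal moves for Black: none.
In check with no legal moves → checkmate.

checkmate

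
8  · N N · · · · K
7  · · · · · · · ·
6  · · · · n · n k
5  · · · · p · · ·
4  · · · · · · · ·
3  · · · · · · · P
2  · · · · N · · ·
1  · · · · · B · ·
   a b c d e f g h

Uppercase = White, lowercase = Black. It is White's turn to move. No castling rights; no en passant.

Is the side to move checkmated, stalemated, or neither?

neither

White to move; white king on h8.
In check: yes, from the black knight on g6.
King squares — g7: attacked by Ne6; h7: attacked by Kh6; g8: available.
Legal moves for White: Kg8.
White is in check but has 1 legal move → neither.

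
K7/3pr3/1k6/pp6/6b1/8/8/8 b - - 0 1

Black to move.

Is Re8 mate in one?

After Re8: white king on a8; in check: yes, from the black rook on e8.
King squares — a7: attacked by Kb6; b7: attacked by Kb6; b8: attacked by Re8.
White has no legal moves → checkmate.

yes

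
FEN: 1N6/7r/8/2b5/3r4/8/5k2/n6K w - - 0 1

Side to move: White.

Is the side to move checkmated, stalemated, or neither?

White to move; white king on h1.
In check: yes, from the black rook on h7.
King squares — g1: attacked by Kf2; g2: attacked by Kf2; h2: attacked by Rh7.
Legal moves for White: none.
In check with no legal moves → checkmate.

checkmate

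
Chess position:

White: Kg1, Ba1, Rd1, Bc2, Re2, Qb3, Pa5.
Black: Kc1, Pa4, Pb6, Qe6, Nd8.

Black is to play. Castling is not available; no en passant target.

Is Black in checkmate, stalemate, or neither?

Black to move; black king on c1.
In check: yes, from the white rook on d1.
King squares — b1: attacked by Rd1; d1: attacked by Bc2; b2: attacked by Ba1; c2: attacked by Re2; d2: attacked by Rd1.
Legal moves for Black: none.
In check with no legal moves → checkmate.

checkmate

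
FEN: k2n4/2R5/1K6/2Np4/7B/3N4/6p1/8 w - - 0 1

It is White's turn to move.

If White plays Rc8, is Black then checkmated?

After Rc8: black king on a8; in check: yes, from the white rook on c8.
King squares — a7: attacked by Kb6; b7: attacked by Nc5; b8: attacked by Rc8.
Black has no legal moves → checkmate.

yes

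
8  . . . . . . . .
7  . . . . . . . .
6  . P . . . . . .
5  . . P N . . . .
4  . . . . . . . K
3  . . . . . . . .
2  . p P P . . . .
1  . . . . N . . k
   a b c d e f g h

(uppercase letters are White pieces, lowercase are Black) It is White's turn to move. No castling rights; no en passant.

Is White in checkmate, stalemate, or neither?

White to move; white king on h4.
In check: no.
Legal moves for White include: Ne7, Nc7, Nf6, Nf4, Nb4, Ne3, Nc3, Kh5, Kg5, Kg4, Kh3, Kg3, Nf3, Nd3, Ng2, b7, c6, d3, ... (list truncated; more exist).
White has legal moves and is not in check → neither.

neither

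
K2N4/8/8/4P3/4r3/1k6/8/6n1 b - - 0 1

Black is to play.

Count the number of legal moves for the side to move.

22

Black to move; king on b3.
In check: no.
Legal moves: Rxe5, Rh4, Rg4, Rf4, Rd4, Rc4, Rb4, Ra4+, Re3, Re2, Re1, Kc4, Kb4, Ka4, Kc3, Ka3, Kc2, Kb2, Ka2, Nh3, Nf3, Ne2.
Count: 22.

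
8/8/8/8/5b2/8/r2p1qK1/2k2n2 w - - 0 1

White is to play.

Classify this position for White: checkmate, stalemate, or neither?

White to move; white king on g2.
In check: yes, from the black queen on f2.
Legal moves for White: Kh3, Kxf2, Kh1.
White is in check but has 3 legal moves → neither.

neither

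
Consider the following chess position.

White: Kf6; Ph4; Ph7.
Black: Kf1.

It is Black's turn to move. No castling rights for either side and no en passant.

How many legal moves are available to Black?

Black to move; king on f1.
In check: no.
Legal moves: Kg2, Kf2, Ke2, Kg1, Ke1.
Count: 5.

5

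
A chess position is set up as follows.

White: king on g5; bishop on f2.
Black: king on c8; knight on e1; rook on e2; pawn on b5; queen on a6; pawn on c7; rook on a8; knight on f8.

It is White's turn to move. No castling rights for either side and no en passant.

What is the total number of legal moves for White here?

14

White to move; king on g5.
In check: no.
Legal moves: Kh5, Kf5, Kh4, Kg4, Kf4, Ba7, Bb6, Bc5, Bh4, Bd4, Bg3, Be3, Bg1, Bxe1.
Count: 14.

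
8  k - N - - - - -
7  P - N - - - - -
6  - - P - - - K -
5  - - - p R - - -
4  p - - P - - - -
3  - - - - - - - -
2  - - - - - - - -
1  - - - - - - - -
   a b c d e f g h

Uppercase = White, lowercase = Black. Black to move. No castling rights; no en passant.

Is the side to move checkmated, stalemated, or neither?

checkmate

Black to move; black king on a8.
In check: yes, from the white knight on c7.
King squares — a7: attacked by Nc8; b7: attacked by Pc6; b8: attacked by Pa7.
Legal moves for Black: none.
In check with no legal moves → checkmate.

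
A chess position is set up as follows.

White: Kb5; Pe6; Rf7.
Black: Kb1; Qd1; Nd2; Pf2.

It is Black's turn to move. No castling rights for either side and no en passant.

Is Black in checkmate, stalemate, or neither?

neither

Black to move; black king on b1.
In check: no.
Legal moves for Black include: Ne4, Nc4, Nf3, Nb3, Nf1, Qh5+, Qg4, Qa4+, Qf3, Qb3+, Qe2+, Qc2, Qh1, Qg1, Qf1+, Qe1, Qc1, Kc2, ... (list truncated; more exist).
Black has legal moves and is not in check → neither.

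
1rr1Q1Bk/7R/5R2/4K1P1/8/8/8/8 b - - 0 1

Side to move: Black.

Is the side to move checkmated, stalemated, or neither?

Black to move; black king on h8.
In check: yes, from the white rook on h7.
King squares — g7: attacked by Rh7; h7: attacked by Bg8; g8: attacked by Qe8.
Legal moves for Black: none.
In check with no legal moves → checkmate.

checkmate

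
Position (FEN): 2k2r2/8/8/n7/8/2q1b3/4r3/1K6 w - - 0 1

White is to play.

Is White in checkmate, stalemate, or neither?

stalemate

White to move; white king on b1.
In check: no.
King squares — a1: attacked by Qc3; c1: attacked by Qc3; a2: attacked by Re2; b2: attacked by Re2; c2: attacked by Re2.
Legal moves for White: none.
Not in check and no legal moves → stalemate.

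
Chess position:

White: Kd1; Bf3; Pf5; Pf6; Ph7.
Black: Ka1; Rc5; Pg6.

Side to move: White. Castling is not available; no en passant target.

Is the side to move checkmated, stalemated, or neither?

White to move; white king on d1.
In check: no.
Legal moves for White include: Ba8, Bb7, Bc6, Bh5, Bd5, Bg4, Be4, Bg2, Be2, Bh1, Ke2, Kd2, Ke1, fxg6, h8=Q, h8=R, h8=B, h8=N, ... (list truncated; more exist).
White has legal moves and is not in check → neither.

neither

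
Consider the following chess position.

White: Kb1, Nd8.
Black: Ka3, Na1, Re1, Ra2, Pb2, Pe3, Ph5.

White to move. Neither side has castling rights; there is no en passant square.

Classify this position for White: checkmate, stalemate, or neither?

White to move; white king on b1.
In check: yes, from the black rook on e1.
King squares — a1: attacked by Re1; c1: attacked by Re1; a2: attacked by Ka3; b2: attacked by Ra2; c2: attacked by Na1.
Legal moves for White: none.
In check with no legal moves → checkmate.

checkmate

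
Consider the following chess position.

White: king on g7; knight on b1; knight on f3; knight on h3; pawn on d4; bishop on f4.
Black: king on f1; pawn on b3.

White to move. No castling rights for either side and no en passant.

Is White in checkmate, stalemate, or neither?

neither

White to move; white king on g7.
In check: no.
Legal moves for White include: Kh8, Kg8, Kf8, Kh7, Kf7, Kh6, Kg6, Kf6, Bb8, Bc7, Bh6, Bd6, Bg5, Be5, Bg3, Be3, Bh2, Bd2, ... (list truncated; more exist).
White has legal moves and is not in check → neither.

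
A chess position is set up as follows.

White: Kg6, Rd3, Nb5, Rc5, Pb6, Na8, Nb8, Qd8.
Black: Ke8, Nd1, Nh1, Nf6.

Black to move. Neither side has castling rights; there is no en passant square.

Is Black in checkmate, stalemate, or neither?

Black to move; black king on e8.
In check: yes, from the white queen on d8.
King squares — d7: attacked by Rd3; e7: attacked by Qd8; f7: attacked by Kg6; d8: attacked by Rd3; f8: attacked by Qd8.
Legal moves for Black: none.
In check with no legal moves → checkmate.

checkmate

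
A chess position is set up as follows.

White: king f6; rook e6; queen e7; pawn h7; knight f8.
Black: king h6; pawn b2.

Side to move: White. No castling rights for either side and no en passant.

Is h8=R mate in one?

After h8=R: black king on h6; in check: yes, from the white rook on h8.
King squares — g5: attacked by Kf6; h5: attacked by Rh8; g6: attacked by Kf6; g7: attacked by Kf6; h7: attacked by Qe7.
Black has no legal moves → checkmate.

yes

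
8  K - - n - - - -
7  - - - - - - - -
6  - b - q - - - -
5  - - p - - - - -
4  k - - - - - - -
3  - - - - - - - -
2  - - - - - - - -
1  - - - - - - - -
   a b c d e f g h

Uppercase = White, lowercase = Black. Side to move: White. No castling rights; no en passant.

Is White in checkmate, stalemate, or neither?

stalemate

White to move; white king on a8.
In check: no.
King squares — a7: attacked by Bb6; b7: attacked by Nd8; b8: attacked by Qd6.
Legal moves for White: none.
Not in check and no legal moves → stalemate.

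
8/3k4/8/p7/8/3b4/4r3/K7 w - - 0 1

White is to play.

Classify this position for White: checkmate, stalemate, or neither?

White to move; white king on a1.
In check: no.
King squares — b1: attacked by Bd3; a2: attacked by Re2; b2: attacked by Re2.
Legal moves for White: none.
Not in check and no legal moves → stalemate.

stalemate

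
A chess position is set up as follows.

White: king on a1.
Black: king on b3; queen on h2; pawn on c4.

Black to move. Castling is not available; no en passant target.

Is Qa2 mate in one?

After Qa2: white king on a1; in check: yes, from the black queen on a2.
King squares — b1: attacked by Qa2; a2: attacked by Kb3; b2: attacked by Qa2.
White has no legal moves → checkmate.

yes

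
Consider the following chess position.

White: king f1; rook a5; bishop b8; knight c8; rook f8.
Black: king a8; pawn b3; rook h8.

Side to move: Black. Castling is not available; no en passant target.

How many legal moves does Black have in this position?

Black to move; king on a8.
In check: yes, from the white rook on a5.
Legal moves: Kxb8, Kb7.
Count: 2.

2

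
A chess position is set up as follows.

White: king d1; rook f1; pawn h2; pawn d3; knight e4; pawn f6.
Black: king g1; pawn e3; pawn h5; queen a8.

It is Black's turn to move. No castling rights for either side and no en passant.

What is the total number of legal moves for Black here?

Black to move; king on g1.
In check: yes, from the white rook on f1.
Legal moves: Kxh2, Kg2, Kxf1.
Count: 3.

3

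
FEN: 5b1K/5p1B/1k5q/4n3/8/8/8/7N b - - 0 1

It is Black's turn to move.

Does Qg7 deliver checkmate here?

After Qg7: white king on h8; in check: yes, from the black queen on g7.
King squares — g7: attacked by Bf8; h7: own bishop; g8: attacked by Qg7.
White has no legal moves → checkmate.

yes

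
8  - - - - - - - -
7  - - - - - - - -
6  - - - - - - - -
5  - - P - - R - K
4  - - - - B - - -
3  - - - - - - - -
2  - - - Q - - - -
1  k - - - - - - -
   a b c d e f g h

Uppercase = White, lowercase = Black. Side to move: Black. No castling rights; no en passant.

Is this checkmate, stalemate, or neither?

Black to move; black king on a1.
In check: no.
King squares — b1: attacked by Be4; a2: attacked by Qd2; b2: attacked by Qd2.
Legal moves for Black: none.
Not in check and no legal moves → stalemate.

stalemate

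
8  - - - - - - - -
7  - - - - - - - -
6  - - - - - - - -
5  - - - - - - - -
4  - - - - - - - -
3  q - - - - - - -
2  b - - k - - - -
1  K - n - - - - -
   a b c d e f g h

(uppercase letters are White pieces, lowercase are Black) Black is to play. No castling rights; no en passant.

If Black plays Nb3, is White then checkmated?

yes

After Nb3: white king on a1; in check: yes, from the black knight on b3.
King squares — b1: attacked by Ba2; a2: attacked by Qa3; b2: attacked by Qa3.
White has no legal moves → checkmate.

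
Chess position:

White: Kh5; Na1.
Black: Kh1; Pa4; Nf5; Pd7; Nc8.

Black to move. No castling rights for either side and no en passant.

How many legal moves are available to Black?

18

Black to move; king on h1.
In check: no.
Legal moves: Nce7, Na7, Ncd6, Nb6, Ng7+, Nfe7, Nh6, Nfd6, Nh4, Nd4, Ng3+, Ne3, Kh2, Kg2, Kg1, d6, a3, d5.
Count: 18.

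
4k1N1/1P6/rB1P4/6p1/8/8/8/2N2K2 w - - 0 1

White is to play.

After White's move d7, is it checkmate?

After d7: black king on e8; in check: yes, from the white pawn on d7.
Black has 3 legal replies: Kf8, Kf7, Kxd7.
In check but a legal move exists → not checkmate.

no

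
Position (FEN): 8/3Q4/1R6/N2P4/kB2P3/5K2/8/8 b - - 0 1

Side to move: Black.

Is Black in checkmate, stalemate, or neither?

Black to move; black king on a4.
In check: yes, from the white queen on d7.
King squares — a3: attacked by Bb4; b3: attacked by Na5; b4: attacked by Rb6; a5: attacked by Bb4; b5: attacked by Rb6.
Legal moves for Black: none.
In check with no legal moves → checkmate.

checkmate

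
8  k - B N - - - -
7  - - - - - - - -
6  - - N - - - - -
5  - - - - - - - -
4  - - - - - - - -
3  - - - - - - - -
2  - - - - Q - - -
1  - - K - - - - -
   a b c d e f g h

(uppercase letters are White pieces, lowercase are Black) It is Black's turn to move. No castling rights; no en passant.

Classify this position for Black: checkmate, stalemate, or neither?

stalemate

Black to move; black king on a8.
In check: no.
King squares — a7: attacked by Nc6; b7: attacked by Bc8; b8: attacked by Nc6.
Legal moves for Black: none.
Not in check and no legal moves → stalemate.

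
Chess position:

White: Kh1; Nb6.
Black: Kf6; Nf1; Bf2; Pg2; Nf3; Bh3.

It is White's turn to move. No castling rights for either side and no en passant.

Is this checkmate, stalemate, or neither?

White to move; white king on h1.
In check: yes, from the black pawn on g2.
King squares — g1: attacked by Bf2; g2: attacked by Bh3; h2: attacked by Nf1.
Legal moves for White: none.
In check with no legal moves → checkmate.

checkmate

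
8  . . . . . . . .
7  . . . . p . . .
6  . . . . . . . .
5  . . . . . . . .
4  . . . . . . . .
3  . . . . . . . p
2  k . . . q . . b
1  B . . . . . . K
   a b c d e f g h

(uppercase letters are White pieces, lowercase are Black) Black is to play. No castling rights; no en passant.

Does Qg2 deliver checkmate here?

After Qg2: white king on h1; in check: yes, from the black queen on g2.
King squares — g1: attacked by Qg2; g2: attacked by Ph3; h2: attacked by Qg2.
White has no legal moves → checkmate.

yes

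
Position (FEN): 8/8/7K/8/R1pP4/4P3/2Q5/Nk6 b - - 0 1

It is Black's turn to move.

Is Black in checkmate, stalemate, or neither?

checkmate

Black to move; black king on b1.
In check: yes, from the white queen on c2.
King squares — a1: attacked by Ra4; c1: attacked by Qc2; a2: attacked by Qc2; b2: attacked by Qc2; c2: attacked by Na1.
Legal moves for Black: none.
In check with no legal moves → checkmate.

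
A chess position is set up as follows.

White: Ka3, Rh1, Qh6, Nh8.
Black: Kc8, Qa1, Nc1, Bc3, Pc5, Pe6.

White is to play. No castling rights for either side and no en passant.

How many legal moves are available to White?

White to move; king on a3.
In check: yes, from the black queen on a1.
Legal moves: none.
Count: 0.

0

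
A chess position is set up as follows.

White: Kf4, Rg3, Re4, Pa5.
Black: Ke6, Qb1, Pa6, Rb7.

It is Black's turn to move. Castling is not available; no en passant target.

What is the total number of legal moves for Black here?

Black to move; king on e6.
In check: yes, from the white rook on e4.
Legal moves: Kf7, Kd7, Kf6, Kd6, Kd5, Qxe4+.
Count: 6.

6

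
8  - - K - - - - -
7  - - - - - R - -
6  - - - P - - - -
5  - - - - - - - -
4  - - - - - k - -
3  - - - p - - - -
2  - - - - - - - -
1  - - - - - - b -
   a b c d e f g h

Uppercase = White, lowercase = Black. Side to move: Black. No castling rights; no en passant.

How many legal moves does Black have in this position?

Black to move; king on f4.
In check: yes, from the white rook on f7.
Legal moves: Kg5, Ke5, Kg4, Ke4, Kg3, Ke3.
Count: 6.

6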